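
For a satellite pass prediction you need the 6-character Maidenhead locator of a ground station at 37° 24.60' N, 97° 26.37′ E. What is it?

NM87rj

Shift to the Maidenhead origin (180°W, 90°S): lon 277.4395, lat 127.4100.
Field: lon ⌊277.4395/20⌋ = 13 → N; lat ⌊127.4100/10⌋ = 12 → M.
Square: lon ⌊17.4395/2⌋ = 8; lat ⌊7.4100/1⌋ = 7.
Subsquare: lon ⌊1.4395/0.0833333⌋ = 17 → r; lat ⌊0.4100/0.0416667⌋ = 9 → j.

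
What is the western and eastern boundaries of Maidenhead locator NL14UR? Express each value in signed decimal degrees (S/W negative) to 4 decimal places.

83.6667, 83.7500

Field N=13, L=11: +13·20° lon, +11·10° lat → SW at lon 80°, lat 20°.
Square 1, 4: +1·2° lon, +4·1° lat → SW at lon 82°, lat 24°.
Subsquare u=20, r=17: +20·0.0833333° lon, +17·0.0416667° lat → SW at lon 83.6667°, lat 24.7083°.
Cell spans 0.0833333° lon × 0.0416667° lat.
west 83.6667, east 83.7500.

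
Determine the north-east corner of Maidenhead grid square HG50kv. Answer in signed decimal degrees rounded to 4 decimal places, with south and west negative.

Field H=7, G=6: +7·20° lon, +6·10° lat → SW at lon -40°, lat -30°.
Square 5, 0: +5·2° lon, +0·1° lat → SW at lon -30°, lat -30°.
Subsquare k=10, v=21: +10·0.0833333° lon, +21·0.0416667° lat → SW at lon -29.1667°, lat -29.125°.
Cell spans 0.0833333° lon × 0.0416667° lat. NE corner is SW corner plus one full cell.
latitude -29.0833, longitude -29.0833.

-29.0833, -29.0833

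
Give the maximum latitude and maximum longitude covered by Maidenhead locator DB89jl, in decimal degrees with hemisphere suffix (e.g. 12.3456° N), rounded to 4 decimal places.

70.5000° S, 103.1667° W

Field D=3, B=1: +3·20° lon, +1·10° lat → SW at lon -120°, lat -80°.
Square 8, 9: +8·2° lon, +9·1° lat → SW at lon -104°, lat -71°.
Subsquare j=9, l=11: +9·0.0833333° lon, +11·0.0416667° lat → SW at lon -103.25°, lat -70.5417°.
Cell spans 0.0833333° lon × 0.0416667° lat. NE corner is SW corner plus one full cell.
latitude 70.5000° S, longitude 103.1667° W.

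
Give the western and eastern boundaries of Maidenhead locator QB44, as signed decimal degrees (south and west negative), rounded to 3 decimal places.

148.000, 150.000

Field Q=16, B=1: +16·20° lon, +1·10° lat → SW at lon 140°, lat -80°.
Square 4, 4: +4·2° lon, +4·1° lat → SW at lon 148°, lat -76°.
Cell spans 2° lon × 1° lat.
west 148.000, east 150.000.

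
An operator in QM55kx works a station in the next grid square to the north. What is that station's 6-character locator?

Latitude subsquare x = 23; +1 → 24, wraps to 0 = a, carry into square.
Latitude square 5; +1 → 6.
The longitude characters are unchanged.

QM56ka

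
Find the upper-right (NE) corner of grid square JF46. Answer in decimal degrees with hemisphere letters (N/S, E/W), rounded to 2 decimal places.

33.00° S, 10.00° E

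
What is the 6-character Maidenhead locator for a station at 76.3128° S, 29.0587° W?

HB53lq

Add 180° to longitude and 90° to latitude: 150.9413, 13.6872.
Field: lon ⌊150.9413/20⌋ = 7 → H; lat ⌊13.6872/10⌋ = 1 → B.
Square: lon ⌊10.9413/2⌋ = 5; lat ⌊3.6872/1⌋ = 3.
Subsquare: lon ⌊0.9413/0.0833333⌋ = 11 → l; lat ⌊0.6872/0.0416667⌋ = 16 → q.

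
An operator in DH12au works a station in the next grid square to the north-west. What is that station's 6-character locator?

Longitude subsquare a = 0; −1 → -1, wraps to 23 = x, carry into square.
Longitude square 1; −1 → 0.
Latitude subsquare u = 20; +1 → 21 = v.

DH02xv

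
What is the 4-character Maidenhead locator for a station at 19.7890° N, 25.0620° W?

Shift to the Maidenhead origin (180°W, 90°S): lon 154.94, lat 109.79.
Field: 154.94/20 → 7 → H, 109.79/10 → 10 → K; chars HK.
Square: 14.94/2 → 7, 9.79/1 → 9; chars 79.

HK79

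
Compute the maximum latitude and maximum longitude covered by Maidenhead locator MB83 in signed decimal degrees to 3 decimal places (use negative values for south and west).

-76.000, 78.000

Field M=12, B=1: +12·20° lon, +1·10° lat → SW at lon 60°, lat -80°.
Square 8, 3: +8·2° lon, +3·1° lat → SW at lon 76°, lat -77°.
Cell spans 2° lon × 1° lat. NE corner is SW corner plus one full cell.
latitude -76.000, longitude 78.000.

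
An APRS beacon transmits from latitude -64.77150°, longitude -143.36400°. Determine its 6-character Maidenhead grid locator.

Add 180° to longitude and 90° to latitude: 36.6360, 25.2285.
Field: lon ⌊36.6360/20⌋ = 1 → B; lat ⌊25.2285/10⌋ = 2 → C.
Square: lon ⌊16.6360/2⌋ = 8; lat ⌊5.2285/1⌋ = 5.
Subsquare: lon ⌊0.6360/0.0833333⌋ = 7 → h; lat ⌊0.2285/0.0416667⌋ = 5 → f.

BC85hf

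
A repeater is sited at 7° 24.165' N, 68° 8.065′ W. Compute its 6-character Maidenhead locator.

Offset from 180°W / 90°S: lon 111.8656°, lat 97.4027°.
Field (20°×10°, letters A–R): lon ⌊111.8656/20⌋ = 5 → F; lat ⌊97.4027/10⌋ = 9 → J.
Square (2°×1°, digits 0–9): lon ⌊11.8656/2⌋ = 5; lat ⌊7.4027/1⌋ = 7.
Subsquare (5′×2.5′, letters a–x): lon ⌊1.8656/0.0833333⌋ = 22 → w; lat ⌊0.4027/0.0416667⌋ = 9 → j.

FJ57wj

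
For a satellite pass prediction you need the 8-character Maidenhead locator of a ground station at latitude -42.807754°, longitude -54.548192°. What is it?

GE27re46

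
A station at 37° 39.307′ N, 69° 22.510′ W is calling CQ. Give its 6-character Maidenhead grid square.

Offset from 180°W / 90°S: lon 110.6248°, lat 127.6551°.
Field: 110.6248/20 → 5 → F, 127.6551/10 → 12 → M; chars FM.
Square: 10.6248/2 → 5, 7.6551/1 → 7; chars 57.
Subsquare: 0.6248/0.0833333 → 7 → h, 0.6551/0.0416667 → 15 → p; chars hp.

FM57hp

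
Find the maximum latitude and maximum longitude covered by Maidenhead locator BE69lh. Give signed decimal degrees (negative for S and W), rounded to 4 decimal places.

-40.6667, -147.0000

Field B=1, E=4: +1·20° lon, +4·10° lat → SW at lon -160°, lat -50°.
Square 6, 9: +6·2° lon, +9·1° lat → SW at lon -148°, lat -41°.
Subsquare l=11, h=7: +11·0.0833333° lon, +7·0.0416667° lat → SW at lon -147.083°, lat -40.7083°.
Cell spans 0.0833333° lon × 0.0416667° lat. NE corner is SW corner plus one full cell.
latitude -40.6667, longitude -147.0000.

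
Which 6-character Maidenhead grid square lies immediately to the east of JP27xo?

JP37ao

Longitude subsquare x = 23; +1 → 24, wraps to 0 = a, carry into square.
Longitude square 2; +1 → 3.
The latitude characters are unchanged.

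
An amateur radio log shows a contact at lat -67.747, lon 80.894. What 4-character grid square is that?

Offset from 180°W / 90°S: lon 260.89°, lat 22.25°.
Field: lon ⌊260.89/20⌋ = 13 → N; lat ⌊22.25/10⌋ = 2 → C.
Square: lon ⌊0.89/2⌋ = 0; lat ⌊2.25/1⌋ = 2.

NC02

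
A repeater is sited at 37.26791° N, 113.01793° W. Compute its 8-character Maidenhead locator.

Offset from 180°W / 90°S: lon 66.98207°, lat 127.26791°.
Field: lon ⌊66.98207/20⌋ = 3 → D; lat ⌊127.26791/10⌋ = 12 → M.
Square: lon ⌊6.98207/2⌋ = 3; lat ⌊7.26791/1⌋ = 7.
Subsquare: lon ⌊0.98207/0.0833333⌋ = 11 → l; lat ⌊0.26791/0.0416667⌋ = 6 → g.
Extended square: lon ⌊0.06540/0.00833333⌋ = 7; lat ⌊0.01791/0.00416667⌋ = 4.

DM37lg74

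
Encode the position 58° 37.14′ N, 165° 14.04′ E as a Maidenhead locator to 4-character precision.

RO28

Shift to the Maidenhead origin (180°W, 90°S): lon 345.23, lat 148.62.
Field (20°×10°, letters A–R): 345.23/20 → 17 → R, 148.62/10 → 14 → O; chars RO.
Square (2°×1°, digits 0–9): 5.23/2 → 2, 8.62/1 → 8; chars 28.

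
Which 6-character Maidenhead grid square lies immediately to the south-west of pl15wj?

PL15vi

Longitude subsquare w = 22; −1 → 21 = v.
Latitude subsquare j = 9; −1 → 8 = i.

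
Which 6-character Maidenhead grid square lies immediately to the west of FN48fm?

Longitude subsquare f = 5; −1 → 4 = e.
The latitude characters are unchanged.

FN48em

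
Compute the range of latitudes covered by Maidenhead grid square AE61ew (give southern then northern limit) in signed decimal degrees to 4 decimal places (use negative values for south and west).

-48.0833, -48.0417

Field A=0, E=4: +0·20° lon, +4·10° lat → SW at lon -180°, lat -50°.
Square 6, 1: +6·2° lon, +1·1° lat → SW at lon -168°, lat -49°.
Subsquare e=4, w=22: +4·0.0833333° lon, +22·0.0416667° lat → SW at lon -167.667°, lat -48.0833°.
Cell spans 0.0833333° lon × 0.0416667° lat.
south -48.0833, north -48.0417.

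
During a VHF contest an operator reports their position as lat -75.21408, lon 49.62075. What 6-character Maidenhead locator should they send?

Offset from 180°W / 90°S: lon 229.6207°, lat 14.7859°.
Field: 229.6207/20 → 11 → L, 14.7859/10 → 1 → B; chars LB.
Square: 9.6207/2 → 4, 4.7859/1 → 4; chars 44.
Subsquare: 1.6207/0.0833333 → 19 → t, 0.7859/0.0416667 → 18 → s; chars ts.

LB44ts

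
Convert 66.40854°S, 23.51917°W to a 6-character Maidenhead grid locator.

HC83fo

Offset from 180°W / 90°S: lon 156.4808°, lat 23.5915°.
Field: lon ⌊156.4808/20⌋ = 7 → H; lat ⌊23.5915/10⌋ = 2 → C.
Square: lon ⌊16.4808/2⌋ = 8; lat ⌊3.5915/1⌋ = 3.
Subsquare: lon ⌊0.4808/0.0833333⌋ = 5 → f; lat ⌊0.5915/0.0416667⌋ = 14 → o.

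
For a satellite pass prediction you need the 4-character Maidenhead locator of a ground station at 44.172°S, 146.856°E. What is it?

Offset from 180°W / 90°S: lon 326.86°, lat 45.83°.
Field: lon ⌊326.86/20⌋ = 16 → Q; lat ⌊45.83/10⌋ = 4 → E.
Square: lon ⌊6.86/2⌋ = 3; lat ⌊5.83/1⌋ = 5.

QE35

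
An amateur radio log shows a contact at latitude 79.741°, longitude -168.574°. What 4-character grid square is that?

Add 180° to longitude and 90° to latitude: 11.43, 169.74.
Field: lon ⌊11.43/20⌋ = 0 → A; lat ⌊169.74/10⌋ = 16 → Q.
Square: lon ⌊11.43/2⌋ = 5; lat ⌊9.74/1⌋ = 9.

AQ59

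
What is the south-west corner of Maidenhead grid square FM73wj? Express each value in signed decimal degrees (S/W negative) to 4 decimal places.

33.3750, -64.1667

Field F=5, M=12: +5·20° lon, +12·10° lat → SW at lon -80°, lat 30°.
Square 7, 3: +7·2° lon, +3·1° lat → SW at lon -66°, lat 33°.
Subsquare w=22, j=9: +22·0.0833333° lon, +9·0.0416667° lat → SW at lon -64.1667°, lat 33.375°.
latitude 33.3750, longitude -64.1667.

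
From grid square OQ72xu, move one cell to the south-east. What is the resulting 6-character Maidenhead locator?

OQ82at

Longitude subsquare x = 23; +1 → 24, wraps to 0 = a, carry into square.
Longitude square 7; +1 → 8.
Latitude subsquare u = 20; −1 → 19 = t.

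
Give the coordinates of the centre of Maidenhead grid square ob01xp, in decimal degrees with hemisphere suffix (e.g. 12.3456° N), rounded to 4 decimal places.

78.3542° S, 101.9583° E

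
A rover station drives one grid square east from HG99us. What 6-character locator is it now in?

HG99vs

Longitude subsquare u = 20; +1 → 21 = v.
The latitude characters are unchanged.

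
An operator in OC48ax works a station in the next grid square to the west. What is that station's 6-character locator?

Longitude subsquare a = 0; −1 → -1, wraps to 23 = x, carry into square.
Longitude square 4; −1 → 3.
The latitude characters are unchanged.

OC38xx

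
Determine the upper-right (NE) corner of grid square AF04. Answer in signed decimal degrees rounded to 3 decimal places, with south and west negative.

-35.000, -178.000

Field A=0, F=5: +0·20° lon, +5·10° lat → SW at lon -180°, lat -40°.
Square 0, 4: +0·2° lon, +4·1° lat → SW at lon -180°, lat -36°.
Cell spans 2° lon × 1° lat. NE corner is SW corner plus one full cell.
latitude -35.000, longitude -178.000.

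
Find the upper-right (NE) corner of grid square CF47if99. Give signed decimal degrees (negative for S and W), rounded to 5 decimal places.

-32.75000, -131.25000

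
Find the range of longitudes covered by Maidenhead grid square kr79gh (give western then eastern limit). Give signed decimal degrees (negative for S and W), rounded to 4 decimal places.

Field K=10, R=17: +10·20° lon, +17·10° lat → SW at lon 20°, lat 80°.
Square 7, 9: +7·2° lon, +9·1° lat → SW at lon 34°, lat 89°.
Subsquare g=6, h=7: +6·0.0833333° lon, +7·0.0416667° lat → SW at lon 34.5°, lat 89.2917°.
Cell spans 0.0833333° lon × 0.0416667° lat.
west 34.5000, east 34.5833.

34.5000, 34.5833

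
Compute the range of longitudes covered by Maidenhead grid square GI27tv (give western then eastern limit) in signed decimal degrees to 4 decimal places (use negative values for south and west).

-54.4167, -54.3333

Field G=6, I=8: +6·20° lon, +8·10° lat → SW at lon -60°, lat -10°.
Square 2, 7: +2·2° lon, +7·1° lat → SW at lon -56°, lat -3°.
Subsquare t=19, v=21: +19·0.0833333° lon, +21·0.0416667° lat → SW at lon -54.4167°, lat -2.125°.
Cell spans 0.0833333° lon × 0.0416667° lat.
west -54.4167, east -54.3333.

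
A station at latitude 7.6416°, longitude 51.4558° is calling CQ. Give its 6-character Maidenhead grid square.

Offset from 180°W / 90°S: lon 231.4558°, lat 97.6416°.
Field (20°×10°, letters A–R): 231.4558/20 → 11 → L, 97.6416/10 → 9 → J; chars LJ.
Square (2°×1°, digits 0–9): 11.4558/2 → 5, 7.6416/1 → 7; chars 57.
Subsquare (5′×2.5′, letters a–x): 1.4558/0.0833333 → 17 → r, 0.6416/0.0416667 → 15 → p; chars rp.

LJ57rp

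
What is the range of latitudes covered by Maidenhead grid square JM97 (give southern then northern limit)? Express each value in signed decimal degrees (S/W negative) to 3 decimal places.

Field J=9, M=12: +9·20° lon, +12·10° lat → SW at lon 0°, lat 30°.
Square 9, 7: +9·2° lon, +7·1° lat → SW at lon 18°, lat 37°.
Cell spans 2° lon × 1° lat.
south 37.000, north 38.000.

37.000, 38.000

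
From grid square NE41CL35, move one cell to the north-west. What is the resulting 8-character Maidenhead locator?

NE41cl26

Longitude extended square 3; −1 → 2.
Latitude extended square 5; +1 → 6.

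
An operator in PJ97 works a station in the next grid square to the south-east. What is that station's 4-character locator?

QJ06

Longitude square 9; +1 → 10, wraps to 0, carry into field.
Longitude field P = 15; +1 → 16 = Q.
Latitude square 7; −1 → 6.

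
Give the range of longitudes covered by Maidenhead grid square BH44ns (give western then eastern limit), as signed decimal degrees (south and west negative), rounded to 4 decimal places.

-150.9167, -150.8333

Field B=1, H=7: +1·20° lon, +7·10° lat → SW at lon -160°, lat -20°.
Square 4, 4: +4·2° lon, +4·1° lat → SW at lon -152°, lat -16°.
Subsquare n=13, s=18: +13·0.0833333° lon, +18·0.0416667° lat → SW at lon -150.917°, lat -15.25°.
Cell spans 0.0833333° lon × 0.0416667° lat.
west -150.9167, east -150.8333.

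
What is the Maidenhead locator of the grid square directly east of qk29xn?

Longitude subsquare x = 23; +1 → 24, wraps to 0 = a, carry into square.
Longitude square 2; +1 → 3.
The latitude characters are unchanged.

QK39an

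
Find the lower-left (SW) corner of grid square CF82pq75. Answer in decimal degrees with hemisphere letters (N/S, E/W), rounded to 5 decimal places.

37.31250° S, 122.69167° W

Field C=2, F=5: +2·20° lon, +5·10° lat → SW at lon -140°, lat -40°.
Square 8, 2: +8·2° lon, +2·1° lat → SW at lon -124°, lat -38°.
Subsquare p=15, q=16: +15·0.0833333° lon, +16·0.0416667° lat → SW at lon -122.75°, lat -37.3333°.
Extended square 7, 5: +7·0.00833333° lon, +5·0.00416667° lat → SW at lon -122.692°, lat -37.3125°.
latitude 37.31250° S, longitude 122.69167° W.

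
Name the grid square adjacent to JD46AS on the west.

JD36xs

Longitude subsquare a = 0; −1 → -1, wraps to 23 = x, carry into square.
Longitude square 4; −1 → 3.
The latitude characters are unchanged.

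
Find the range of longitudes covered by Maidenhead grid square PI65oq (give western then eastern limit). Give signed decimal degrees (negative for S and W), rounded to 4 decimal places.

133.1667, 133.2500

Field P=15, I=8: +15·20° lon, +8·10° lat → SW at lon 120°, lat -10°.
Square 6, 5: +6·2° lon, +5·1° lat → SW at lon 132°, lat -5°.
Subsquare o=14, q=16: +14·0.0833333° lon, +16·0.0416667° lat → SW at lon 133.167°, lat -4.33333°.
Cell spans 0.0833333° lon × 0.0416667° lat.
west 133.1667, east 133.2500.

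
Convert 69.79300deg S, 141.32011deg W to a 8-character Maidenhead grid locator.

BC90ie19

Add 180° to longitude and 90° to latitude: 38.67989, 20.20700.
Field (20°×10°, letters A–R): 38.67989/20 → 1 → B, 20.20700/10 → 2 → C; chars BC.
Square (2°×1°, digits 0–9): 18.67989/2 → 9, 0.20700/1 → 0; chars 90.
Subsquare (5′×2.5′, letters a–x): 0.67989/0.0833333 → 8 → i, 0.20700/0.0416667 → 4 → e; chars ie.
Extended square (30″×15″, digits 0–9): 0.01322/0.00833333 → 1, 0.04033/0.00416667 → 9; chars 19.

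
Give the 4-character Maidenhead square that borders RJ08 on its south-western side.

QJ97

Longitude square 0; −1 → -1, wraps to 9, carry into field.
Longitude field R = 17; −1 → 16 = Q.
Latitude square 8; −1 → 7.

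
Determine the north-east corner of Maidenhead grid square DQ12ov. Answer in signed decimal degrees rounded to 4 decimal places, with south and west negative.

Field D=3, Q=16: +3·20° lon, +16·10° lat → SW at lon -120°, lat 70°.
Square 1, 2: +1·2° lon, +2·1° lat → SW at lon -118°, lat 72°.
Subsquare o=14, v=21: +14·0.0833333° lon, +21·0.0416667° lat → SW at lon -116.833°, lat 72.875°.
Cell spans 0.0833333° lon × 0.0416667° lat. NE corner is SW corner plus one full cell.
latitude 72.9167, longitude -116.7500.

72.9167, -116.7500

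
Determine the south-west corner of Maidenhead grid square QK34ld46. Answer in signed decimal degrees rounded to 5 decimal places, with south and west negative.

14.15000, 146.95000

Field Q=16, K=10: +16·20° lon, +10·10° lat → SW at lon 140°, lat 10°.
Square 3, 4: +3·2° lon, +4·1° lat → SW at lon 146°, lat 14°.
Subsquare l=11, d=3: +11·0.0833333° lon, +3·0.0416667° lat → SW at lon 146.917°, lat 14.125°.
Extended square 4, 6: +4·0.00833333° lon, +6·0.00416667° lat → SW at lon 146.95°, lat 14.15°.
latitude 14.15000, longitude 146.95000.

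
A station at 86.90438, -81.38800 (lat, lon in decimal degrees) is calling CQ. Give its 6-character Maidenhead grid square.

ER96hv

Offset from 180°W / 90°S: lon 98.6120°, lat 176.9044°.
Field: lon ⌊98.6120/20⌋ = 4 → E; lat ⌊176.9044/10⌋ = 17 → R.
Square: lon ⌊18.6120/2⌋ = 9; lat ⌊6.9044/1⌋ = 6.
Subsquare: lon ⌊0.6120/0.0833333⌋ = 7 → h; lat ⌊0.9044/0.0416667⌋ = 21 → v.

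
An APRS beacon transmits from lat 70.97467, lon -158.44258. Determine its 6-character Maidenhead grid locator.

Add 180° to longitude and 90° to latitude: 21.5574, 160.9747.
Field: lon ⌊21.5574/20⌋ = 1 → B; lat ⌊160.9747/10⌋ = 16 → Q.
Square: lon ⌊1.5574/2⌋ = 0; lat ⌊0.9747/1⌋ = 0.
Subsquare: lon ⌊1.5574/0.0833333⌋ = 18 → s; lat ⌊0.9747/0.0416667⌋ = 23 → x.

BQ00sx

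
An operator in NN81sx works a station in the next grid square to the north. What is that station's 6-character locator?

NN82sa

Latitude subsquare x = 23; +1 → 24, wraps to 0 = a, carry into square.
Latitude square 1; +1 → 2.
The longitude characters are unchanged.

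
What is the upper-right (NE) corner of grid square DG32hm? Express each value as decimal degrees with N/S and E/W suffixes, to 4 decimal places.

27.4583° S, 113.3333° W

Field D=3, G=6: +3·20° lon, +6·10° lat → SW at lon -120°, lat -30°.
Square 3, 2: +3·2° lon, +2·1° lat → SW at lon -114°, lat -28°.
Subsquare h=7, m=12: +7·0.0833333° lon, +12·0.0416667° lat → SW at lon -113.417°, lat -27.5°.
Cell spans 0.0833333° lon × 0.0416667° lat. NE corner is SW corner plus one full cell.
latitude 27.4583° S, longitude 113.3333° W.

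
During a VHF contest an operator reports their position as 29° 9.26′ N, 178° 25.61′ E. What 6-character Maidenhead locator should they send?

RL99fd

Offset from 180°W / 90°S: lon 358.4268°, lat 119.1543°.
Field: lon ⌊358.4268/20⌋ = 17 → R; lat ⌊119.1543/10⌋ = 11 → L.
Square: lon ⌊18.4268/2⌋ = 9; lat ⌊9.1543/1⌋ = 9.
Subsquare: lon ⌊0.4268/0.0833333⌋ = 5 → f; lat ⌊0.1543/0.0416667⌋ = 3 → d.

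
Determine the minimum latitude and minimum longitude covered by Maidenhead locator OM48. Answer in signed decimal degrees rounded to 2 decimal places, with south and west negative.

38.00, 108.00

Field O=14, M=12: +14·20° lon, +12·10° lat → SW at lon 100°, lat 30°.
Square 4, 8: +4·2° lon, +8·1° lat → SW at lon 108°, lat 38°.
latitude 38.00, longitude 108.00.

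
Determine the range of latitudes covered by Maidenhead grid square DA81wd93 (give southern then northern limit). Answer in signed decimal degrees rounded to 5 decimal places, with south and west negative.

Field D=3, A=0: +3·20° lon, +0·10° lat → SW at lon -120°, lat -90°.
Square 8, 1: +8·2° lon, +1·1° lat → SW at lon -104°, lat -89°.
Subsquare w=22, d=3: +22·0.0833333° lon, +3·0.0416667° lat → SW at lon -102.167°, lat -88.875°.
Extended square 9, 3: +9·0.00833333° lon, +3·0.00416667° lat → SW at lon -102.092°, lat -88.8625°.
Cell spans 0.00833333° lon × 0.00416667° lat.
south -88.86250, north -88.85833.

-88.86250, -88.85833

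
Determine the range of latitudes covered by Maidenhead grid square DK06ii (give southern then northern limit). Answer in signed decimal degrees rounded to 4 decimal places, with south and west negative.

16.3333, 16.3750

Field D=3, K=10: +3·20° lon, +10·10° lat → SW at lon -120°, lat 10°.
Square 0, 6: +0·2° lon, +6·1° lat → SW at lon -120°, lat 16°.
Subsquare i=8, i=8: +8·0.0833333° lon, +8·0.0416667° lat → SW at lon -119.333°, lat 16.3333°.
Cell spans 0.0833333° lon × 0.0416667° lat.
south 16.3333, north 16.3750.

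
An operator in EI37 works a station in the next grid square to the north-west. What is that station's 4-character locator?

EI28

Longitude square 3; −1 → 2.
Latitude square 7; +1 → 8.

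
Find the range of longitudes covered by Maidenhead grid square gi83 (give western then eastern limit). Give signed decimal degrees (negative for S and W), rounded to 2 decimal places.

Field G=6, I=8: +6·20° lon, +8·10° lat → SW at lon -60°, lat -10°.
Square 8, 3: +8·2° lon, +3·1° lat → SW at lon -44°, lat -7°.
Cell spans 2° lon × 1° lat.
west -44.00, east -42.00.

-44.00, -42.00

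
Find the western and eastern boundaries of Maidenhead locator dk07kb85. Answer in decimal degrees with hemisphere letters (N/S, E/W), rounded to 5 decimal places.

Field D=3, K=10: +3·20° lon, +10·10° lat → SW at lon -120°, lat 10°.
Square 0, 7: +0·2° lon, +7·1° lat → SW at lon -120°, lat 17°.
Subsquare k=10, b=1: +10·0.0833333° lon, +1·0.0416667° lat → SW at lon -119.167°, lat 17.0417°.
Extended square 8, 5: +8·0.00833333° lon, +5·0.00416667° lat → SW at lon -119.1°, lat 17.0625°.
Cell spans 0.00833333° lon × 0.00416667° lat.
west 119.10000° W, east 119.09167° W.

119.10000° W, 119.09167° W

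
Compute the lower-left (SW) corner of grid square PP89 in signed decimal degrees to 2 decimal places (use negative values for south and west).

69.00, 136.00

Field P=15, P=15: +15·20° lon, +15·10° lat → SW at lon 120°, lat 60°.
Square 8, 9: +8·2° lon, +9·1° lat → SW at lon 136°, lat 69°.
latitude 69.00, longitude 136.00.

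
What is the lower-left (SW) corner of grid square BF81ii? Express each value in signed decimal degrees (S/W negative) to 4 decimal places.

-38.6667, -143.3333

Field B=1, F=5: +1·20° lon, +5·10° lat → SW at lon -160°, lat -40°.
Square 8, 1: +8·2° lon, +1·1° lat → SW at lon -144°, lat -39°.
Subsquare i=8, i=8: +8·0.0833333° lon, +8·0.0416667° lat → SW at lon -143.333°, lat -38.6667°.
latitude -38.6667, longitude -143.3333.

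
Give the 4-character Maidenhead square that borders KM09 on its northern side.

KN00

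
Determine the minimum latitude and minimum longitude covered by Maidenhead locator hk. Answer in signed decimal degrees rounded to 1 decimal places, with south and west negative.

10.0, -40.0

Field H=7, K=10: +7·20° lon, +10·10° lat → SW at lon -40°, lat 10°.
latitude 10.0, longitude -40.0.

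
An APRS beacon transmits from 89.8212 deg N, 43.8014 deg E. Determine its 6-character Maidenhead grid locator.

LR19vt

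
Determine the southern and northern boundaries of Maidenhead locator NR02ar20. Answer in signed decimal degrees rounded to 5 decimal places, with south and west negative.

82.70833, 82.71250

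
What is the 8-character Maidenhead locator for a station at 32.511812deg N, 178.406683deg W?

AM02tm12

Add 180° to longitude and 90° to latitude: 1.59332, 122.51181.
Field: lon ⌊1.59332/20⌋ = 0 → A; lat ⌊122.51181/10⌋ = 12 → M.
Square: lon ⌊1.59332/2⌋ = 0; lat ⌊2.51181/1⌋ = 2.
Subsquare: lon ⌊1.59332/0.0833333⌋ = 19 → t; lat ⌊0.51181/0.0416667⌋ = 12 → m.
Extended square: lon ⌊0.00998/0.00833333⌋ = 1; lat ⌊0.01181/0.00416667⌋ = 2.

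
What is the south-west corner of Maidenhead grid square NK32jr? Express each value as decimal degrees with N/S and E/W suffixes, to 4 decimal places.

12.7083° N, 86.7500° E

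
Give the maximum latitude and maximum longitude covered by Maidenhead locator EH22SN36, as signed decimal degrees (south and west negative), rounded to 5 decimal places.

-17.42917, -94.46667

Field E=4, H=7: +4·20° lon, +7·10° lat → SW at lon -100°, lat -20°.
Square 2, 2: +2·2° lon, +2·1° lat → SW at lon -96°, lat -18°.
Subsquare s=18, n=13: +18·0.0833333° lon, +13·0.0416667° lat → SW at lon -94.5°, lat -17.4583°.
Extended square 3, 6: +3·0.00833333° lon, +6·0.00416667° lat → SW at lon -94.475°, lat -17.4333°.
Cell spans 0.00833333° lon × 0.00416667° lat. NE corner is SW corner plus one full cell.
latitude -17.42917, longitude -94.46667.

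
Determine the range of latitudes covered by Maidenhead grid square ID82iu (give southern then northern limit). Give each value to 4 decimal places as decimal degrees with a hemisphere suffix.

Field I=8, D=3: +8·20° lon, +3·10° lat → SW at lon -20°, lat -60°.
Square 8, 2: +8·2° lon, +2·1° lat → SW at lon -4°, lat -58°.
Subsquare i=8, u=20: +8·0.0833333° lon, +20·0.0416667° lat → SW at lon -3.33333°, lat -57.1667°.
Cell spans 0.0833333° lon × 0.0416667° lat.
south 57.1667° S, north 57.1250° S.

57.1667° S, 57.1250° S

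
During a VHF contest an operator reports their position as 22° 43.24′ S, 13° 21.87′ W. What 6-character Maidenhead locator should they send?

IG37hg

Offset from 180°W / 90°S: lon 166.6355°, lat 67.2793°.
Field (20°×10°, letters A–R): lon ⌊166.6355/20⌋ = 8 → I; lat ⌊67.2793/10⌋ = 6 → G.
Square (2°×1°, digits 0–9): lon ⌊6.6355/2⌋ = 3; lat ⌊7.2793/1⌋ = 7.
Subsquare (5′×2.5′, letters a–x): lon ⌊0.6355/0.0833333⌋ = 7 → h; lat ⌊0.2793/0.0416667⌋ = 6 → g.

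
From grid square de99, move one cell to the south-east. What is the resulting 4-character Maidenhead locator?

EE08

Longitude square 9; +1 → 10, wraps to 0, carry into field.
Longitude field D = 3; +1 → 4 = E.
Latitude square 9; −1 → 8.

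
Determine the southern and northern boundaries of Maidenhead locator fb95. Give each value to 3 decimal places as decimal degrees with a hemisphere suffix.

75.000° S, 74.000° S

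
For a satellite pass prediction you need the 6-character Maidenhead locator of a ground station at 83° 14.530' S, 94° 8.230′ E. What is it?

Shift to the Maidenhead origin (180°W, 90°S): lon 274.1372, lat 6.7578.
Field: lon ⌊274.1372/20⌋ = 13 → N; lat ⌊6.7578/10⌋ = 0 → A.
Square: lon ⌊14.1372/2⌋ = 7; lat ⌊6.7578/1⌋ = 6.
Subsquare: lon ⌊0.1372/0.0833333⌋ = 1 → b; lat ⌊0.7578/0.0416667⌋ = 18 → s.

NA76bs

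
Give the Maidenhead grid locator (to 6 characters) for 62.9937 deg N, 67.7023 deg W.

Shift to the Maidenhead origin (180°W, 90°S): lon 112.2977, lat 152.9937.
Field: 112.2977/20 → 5 → F, 152.9937/10 → 15 → P; chars FP.
Square: 12.2977/2 → 6, 2.9937/1 → 2; chars 62.
Subsquare: 0.2977/0.0833333 → 3 → d, 0.9937/0.0416667 → 23 → x; chars dx.

FP62dx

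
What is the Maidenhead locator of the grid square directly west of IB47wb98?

Longitude extended square 9; −1 → 8.
The latitude characters are unchanged.

IB47wb88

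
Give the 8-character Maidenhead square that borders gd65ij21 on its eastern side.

GD65ij31

Longitude extended square 2; +1 → 3.
The latitude characters are unchanged.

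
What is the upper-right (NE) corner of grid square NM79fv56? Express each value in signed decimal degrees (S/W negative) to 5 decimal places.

Field N=13, M=12: +13·20° lon, +12·10° lat → SW at lon 80°, lat 30°.
Square 7, 9: +7·2° lon, +9·1° lat → SW at lon 94°, lat 39°.
Subsquare f=5, v=21: +5·0.0833333° lon, +21·0.0416667° lat → SW at lon 94.4167°, lat 39.875°.
Extended square 5, 6: +5·0.00833333° lon, +6·0.00416667° lat → SW at lon 94.4583°, lat 39.9°.
Cell spans 0.00833333° lon × 0.00416667° lat. NE corner is SW corner plus one full cell.
latitude 39.90417, longitude 94.46667.

39.90417, 94.46667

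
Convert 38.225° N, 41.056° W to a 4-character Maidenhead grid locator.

Shift to the Maidenhead origin (180°W, 90°S): lon 138.94, lat 128.22.
Field: 138.94/20 → 6 → G, 128.22/10 → 12 → M; chars GM.
Square: 18.94/2 → 9, 8.22/1 → 8; chars 98.

GM98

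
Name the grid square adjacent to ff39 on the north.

FG30

Latitude square 9; +1 → 10, wraps to 0, carry into field.
Latitude field F = 5; +1 → 6 = G.
The longitude characters are unchanged.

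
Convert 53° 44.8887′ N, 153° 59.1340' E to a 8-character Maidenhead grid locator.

Add 180° to longitude and 90° to latitude: 333.98557, 143.74814.
Field: lon ⌊333.98557/20⌋ = 16 → Q; lat ⌊143.74814/10⌋ = 14 → O.
Square: lon ⌊13.98557/2⌋ = 6; lat ⌊3.74814/1⌋ = 3.
Subsquare: lon ⌊1.98557/0.0833333⌋ = 23 → x; lat ⌊0.74814/0.0416667⌋ = 17 → r.
Extended square: lon ⌊0.06890/0.00833333⌋ = 8; lat ⌊0.03981/0.00416667⌋ = 9.

QO63xr89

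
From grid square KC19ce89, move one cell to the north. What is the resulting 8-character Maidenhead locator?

KC19cf80

Latitude extended square 9; +1 → 10, wraps to 0, carry into subsquare.
Latitude subsquare e = 4; +1 → 5 = f.
The longitude characters are unchanged.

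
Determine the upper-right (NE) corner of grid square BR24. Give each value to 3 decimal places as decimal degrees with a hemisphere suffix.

Field B=1, R=17: +1·20° lon, +17·10° lat → SW at lon -160°, lat 80°.
Square 2, 4: +2·2° lon, +4·1° lat → SW at lon -156°, lat 84°.
Cell spans 2° lon × 1° lat. NE corner is SW corner plus one full cell.
latitude 85.000° N, longitude 154.000° W.

85.000° N, 154.000° W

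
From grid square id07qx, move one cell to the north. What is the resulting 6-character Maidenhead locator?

Latitude subsquare x = 23; +1 → 24, wraps to 0 = a, carry into square.
Latitude square 7; +1 → 8.
The longitude characters are unchanged.

ID08qa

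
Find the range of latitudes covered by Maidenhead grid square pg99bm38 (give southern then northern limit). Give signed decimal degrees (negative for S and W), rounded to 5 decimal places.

Field P=15, G=6: +15·20° lon, +6·10° lat → SW at lon 120°, lat -30°.
Square 9, 9: +9·2° lon, +9·1° lat → SW at lon 138°, lat -21°.
Subsquare b=1, m=12: +1·0.0833333° lon, +12·0.0416667° lat → SW at lon 138.083°, lat -20.5°.
Extended square 3, 8: +3·0.00833333° lon, +8·0.00416667° lat → SW at lon 138.108°, lat -20.4667°.
Cell spans 0.00833333° lon × 0.00416667° lat.
south -20.46667, north -20.46250.

-20.46667, -20.46250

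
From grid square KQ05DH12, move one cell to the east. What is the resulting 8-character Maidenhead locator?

KQ05dh22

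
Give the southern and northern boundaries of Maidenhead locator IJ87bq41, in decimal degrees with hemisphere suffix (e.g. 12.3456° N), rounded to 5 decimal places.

Field I=8, J=9: +8·20° lon, +9·10° lat → SW at lon -20°, lat 0°.
Square 8, 7: +8·2° lon, +7·1° lat → SW at lon -4°, lat 7°.
Subsquare b=1, q=16: +1·0.0833333° lon, +16·0.0416667° lat → SW at lon -3.91667°, lat 7.66667°.
Extended square 4, 1: +4·0.00833333° lon, +1·0.00416667° lat → SW at lon -3.88333°, lat 7.67083°.
Cell spans 0.00833333° lon × 0.00416667° lat.
south 7.67083° N, north 7.67500° N.

7.67083° N, 7.67500° N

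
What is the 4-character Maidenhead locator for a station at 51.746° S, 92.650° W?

ED38

Offset from 180°W / 90°S: lon 87.35°, lat 38.25°.
Field: lon ⌊87.35/20⌋ = 4 → E; lat ⌊38.25/10⌋ = 3 → D.
Square: lon ⌊7.35/2⌋ = 3; lat ⌊8.25/1⌋ = 8.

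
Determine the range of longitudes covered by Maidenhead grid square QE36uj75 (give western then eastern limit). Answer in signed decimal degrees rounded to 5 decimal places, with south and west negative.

147.72500, 147.73333

Field Q=16, E=4: +16·20° lon, +4·10° lat → SW at lon 140°, lat -50°.
Square 3, 6: +3·2° lon, +6·1° lat → SW at lon 146°, lat -44°.
Subsquare u=20, j=9: +20·0.0833333° lon, +9·0.0416667° lat → SW at lon 147.667°, lat -43.625°.
Extended square 7, 5: +7·0.00833333° lon, +5·0.00416667° lat → SW at lon 147.725°, lat -43.6042°.
Cell spans 0.00833333° lon × 0.00416667° lat.
west 147.72500, east 147.73333.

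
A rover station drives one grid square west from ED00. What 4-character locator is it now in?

Longitude square 0; −1 → -1, wraps to 9, carry into field.
Longitude field E = 4; −1 → 3 = D.
The latitude characters are unchanged.

DD90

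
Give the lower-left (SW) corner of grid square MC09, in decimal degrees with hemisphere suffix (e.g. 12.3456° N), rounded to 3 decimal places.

61.000° S, 60.000° E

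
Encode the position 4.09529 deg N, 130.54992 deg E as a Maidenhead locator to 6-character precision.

PJ54gc

Shift to the Maidenhead origin (180°W, 90°S): lon 310.5499, lat 94.0953.
Field: lon ⌊310.5499/20⌋ = 15 → P; lat ⌊94.0953/10⌋ = 9 → J.
Square: lon ⌊10.5499/2⌋ = 5; lat ⌊4.0953/1⌋ = 4.
Subsquare: lon ⌊0.5499/0.0833333⌋ = 6 → g; lat ⌊0.0953/0.0416667⌋ = 2 → c.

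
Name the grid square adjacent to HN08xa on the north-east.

HN18ab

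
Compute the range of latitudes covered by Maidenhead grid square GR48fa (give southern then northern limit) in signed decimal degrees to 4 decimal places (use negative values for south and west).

Field G=6, R=17: +6·20° lon, +17·10° lat → SW at lon -60°, lat 80°.
Square 4, 8: +4·2° lon, +8·1° lat → SW at lon -52°, lat 88°.
Subsquare f=5, a=0: +5·0.0833333° lon, +0·0.0416667° lat → SW at lon -51.5833°, lat 88°.
Cell spans 0.0833333° lon × 0.0416667° lat.
south 88.0000, north 88.0417.

88.0000, 88.0417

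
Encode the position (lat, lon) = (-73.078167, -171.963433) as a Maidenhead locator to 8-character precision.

AB46aw41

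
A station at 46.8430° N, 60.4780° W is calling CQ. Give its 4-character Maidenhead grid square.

FN96

Shift to the Maidenhead origin (180°W, 90°S): lon 119.52, lat 136.84.
Field: lon ⌊119.52/20⌋ = 5 → F; lat ⌊136.84/10⌋ = 13 → N.
Square: lon ⌊19.52/2⌋ = 9; lat ⌊6.84/1⌋ = 6.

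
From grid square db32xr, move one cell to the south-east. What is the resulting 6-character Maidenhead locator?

DB42aq

Longitude subsquare x = 23; +1 → 24, wraps to 0 = a, carry into square.
Longitude square 3; +1 → 4.
Latitude subsquare r = 17; −1 → 16 = q.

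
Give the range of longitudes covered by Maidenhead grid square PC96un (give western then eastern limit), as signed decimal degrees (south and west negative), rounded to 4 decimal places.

139.6667, 139.7500

Field P=15, C=2: +15·20° lon, +2·10° lat → SW at lon 120°, lat -70°.
Square 9, 6: +9·2° lon, +6·1° lat → SW at lon 138°, lat -64°.
Subsquare u=20, n=13: +20·0.0833333° lon, +13·0.0416667° lat → SW at lon 139.667°, lat -63.4583°.
Cell spans 0.0833333° lon × 0.0416667° lat.
west 139.6667, east 139.7500.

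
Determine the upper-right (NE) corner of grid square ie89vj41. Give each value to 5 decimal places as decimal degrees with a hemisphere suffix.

Field I=8, E=4: +8·20° lon, +4·10° lat → SW at lon -20°, lat -50°.
Square 8, 9: +8·2° lon, +9·1° lat → SW at lon -4°, lat -41°.
Subsquare v=21, j=9: +21·0.0833333° lon, +9·0.0416667° lat → SW at lon -2.25°, lat -40.625°.
Extended square 4, 1: +4·0.00833333° lon, +1·0.00416667° lat → SW at lon -2.21667°, lat -40.6208°.
Cell spans 0.00833333° lon × 0.00416667° lat. NE corner is SW corner plus one full cell.
latitude 40.61667° S, longitude 2.20833° W.

40.61667° S, 2.20833° W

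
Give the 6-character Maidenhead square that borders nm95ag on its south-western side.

NM85xf

Longitude subsquare a = 0; −1 → -1, wraps to 23 = x, carry into square.
Longitude square 9; −1 → 8.
Latitude subsquare g = 6; −1 → 5 = f.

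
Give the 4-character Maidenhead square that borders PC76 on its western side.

PC66

Longitude square 7; −1 → 6.
The latitude characters are unchanged.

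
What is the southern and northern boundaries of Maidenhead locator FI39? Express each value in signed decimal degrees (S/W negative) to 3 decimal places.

-1.000, 0.000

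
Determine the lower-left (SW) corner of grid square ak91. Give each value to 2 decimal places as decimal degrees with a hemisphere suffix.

Field A=0, K=10: +0·20° lon, +10·10° lat → SW at lon -180°, lat 10°.
Square 9, 1: +9·2° lon, +1·1° lat → SW at lon -162°, lat 11°.
latitude 11.00° N, longitude 162.00° W.

11.00° N, 162.00° W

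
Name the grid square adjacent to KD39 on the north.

Latitude square 9; +1 → 10, wraps to 0, carry into field.
Latitude field D = 3; +1 → 4 = E.
The longitude characters are unchanged.

KE30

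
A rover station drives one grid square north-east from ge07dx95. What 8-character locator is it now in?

Longitude extended square 9; +1 → 10, wraps to 0, carry into subsquare.
Longitude subsquare d = 3; +1 → 4 = e.
Latitude extended square 5; +1 → 6.

GE07ex06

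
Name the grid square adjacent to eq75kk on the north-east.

EQ75ll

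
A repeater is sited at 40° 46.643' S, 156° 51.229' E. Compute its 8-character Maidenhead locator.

QE89kf23

Shift to the Maidenhead origin (180°W, 90°S): lon 336.85382, lat 49.22262.
Field: 336.85382/20 → 16 → Q, 49.22262/10 → 4 → E; chars QE.
Square: 16.85382/2 → 8, 9.22262/1 → 9; chars 89.
Subsquare: 0.85382/0.0833333 → 10 → k, 0.22262/0.0416667 → 5 → f; chars kf.
Extended square: 0.02048/0.00833333 → 2, 0.01428/0.00416667 → 3; chars 23.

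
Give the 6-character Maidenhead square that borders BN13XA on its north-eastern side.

Longitude subsquare x = 23; +1 → 24, wraps to 0 = a, carry into square.
Longitude square 1; +1 → 2.
Latitude subsquare a = 0; +1 → 1 = b.

BN23ab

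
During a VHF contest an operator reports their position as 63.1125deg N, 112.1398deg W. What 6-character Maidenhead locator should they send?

DP33wc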